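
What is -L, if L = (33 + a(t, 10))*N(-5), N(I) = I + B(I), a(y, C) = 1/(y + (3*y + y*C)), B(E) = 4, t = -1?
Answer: 461/14 ≈ 32.929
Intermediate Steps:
a(y, C) = 1/(4*y + C*y) (a(y, C) = 1/(y + (3*y + C*y)) = 1/(4*y + C*y))
N(I) = 4 + I (N(I) = I + 4 = 4 + I)
L = -461/14 (L = (33 + 1/((-1)*(4 + 10)))*(4 - 5) = (33 - 1/14)*(-1) = (461/14)*(-1) = -461/14 ≈ -32.929)
-L = -1*(-461/14) = 461/14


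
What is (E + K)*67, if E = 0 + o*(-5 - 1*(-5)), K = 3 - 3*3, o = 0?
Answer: -402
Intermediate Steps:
K = -6 (K = 3 - 9 = -6)
E = 0 (E = 0 + 0*(-5 - 1*(-5)) = 0 + 0*(-5 + 5) = 0 + 0*0 = 0 + 0 = 0)
(E + K)*67 = (0 - 6)*67 = -6*67 = -402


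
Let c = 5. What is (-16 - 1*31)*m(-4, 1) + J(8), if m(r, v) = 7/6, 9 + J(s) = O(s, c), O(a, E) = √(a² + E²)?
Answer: -383/6 + √89 ≈ -54.399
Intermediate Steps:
O(a, E) = √(E² + a²)
J(s) = -9 + √(25 + s²) (J(s) = -9 + √(5² + s²) = -9 + √(25 + s²))
m(r, v) = 7/6 (m(r, v) = 7*(⅙) = 7/6)
(-16 - 1*31)*m(-4, 1) + J(8) = (-16 - 1*31)*(7/6) + (-9 + √(25 + 8²)) = (-16 - 31)*(7/6) + (-9 + √(25 + 64)) = -47*7/6 + (-9 + √89) = -329/6 + (-9 + √89) = -383/6 + √89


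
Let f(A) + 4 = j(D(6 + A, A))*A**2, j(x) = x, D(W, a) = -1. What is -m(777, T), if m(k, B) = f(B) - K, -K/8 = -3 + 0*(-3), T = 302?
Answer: 91232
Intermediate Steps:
f(A) = -4 - A**2
K = 24 (K = -8*(-3 + 0*(-3)) = -8*(-3 + 0) = -8*(-3) = 24)
m(k, B) = -28 - B**2 (m(k, B) = (-4 - B**2) - 1*24 = (-4 - B**2) - 24 = -28 - B**2)
-m(777, T) = -(-28 - 1*302**2) = -(-28 - 1*91204) = -(-28 - 91204) = -1*(-91232) = 91232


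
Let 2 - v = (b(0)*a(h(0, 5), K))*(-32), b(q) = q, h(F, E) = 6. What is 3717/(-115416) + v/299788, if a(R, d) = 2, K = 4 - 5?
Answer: -4420957/137302904 ≈ -0.032199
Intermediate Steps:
K = -1
v = 2 (v = 2 - 0*2*(-32) = 2 - 0*(-32) = 2 - 1*0 = 2 + 0 = 2)
3717/(-115416) + v/299788 = 3717/(-115416) + 2/299788 = 3717*(-1/115416) + 2*(1/299788) = -59/1832 + 1/149894 = -4420957/137302904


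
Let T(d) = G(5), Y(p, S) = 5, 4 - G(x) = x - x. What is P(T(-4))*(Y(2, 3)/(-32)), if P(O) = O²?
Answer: -5/2 ≈ -2.5000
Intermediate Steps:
G(x) = 4 (G(x) = 4 - (x - x) = 4 - 1*0 = 4 + 0 = 4)
T(d) = 4
P(T(-4))*(Y(2, 3)/(-32)) = 4²*(5/(-32)) = 16*(5*(-1/32)) = 16*(-5/32) = -5/2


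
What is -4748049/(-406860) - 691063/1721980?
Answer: 65790662707/5838373190 ≈ 11.269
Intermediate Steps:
-4748049/(-406860) - 691063/1721980 = -4748049*(-1/406860) - 691063*1/1721980 = 1582683/135620 - 691063/1721980 = 65790662707/5838373190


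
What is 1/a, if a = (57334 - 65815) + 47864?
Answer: 1/39383 ≈ 2.5392e-5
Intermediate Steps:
a = 39383 (a = -8481 + 47864 = 39383)
1/a = 1/39383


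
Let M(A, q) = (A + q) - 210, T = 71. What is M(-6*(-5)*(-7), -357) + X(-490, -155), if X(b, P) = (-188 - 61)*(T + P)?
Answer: 20139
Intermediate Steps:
X(b, P) = -17679 - 249*P (X(b, P) = (-188 - 61)*(71 + P) = -249*(71 + P) = -17679 - 249*P)
M(A, q) = -210 + A + q
M(-6*(-5)*(-7), -357) + X(-490, -155) = (-210 - 6*(-5)*(-7) - 357) + (-17679 - 249*(-155)) = (-210 + 30*(-7) - 357) + (-17679 + 38595) = (-210 - 210 - 357) + 20916 = -777 + 20916 = 20139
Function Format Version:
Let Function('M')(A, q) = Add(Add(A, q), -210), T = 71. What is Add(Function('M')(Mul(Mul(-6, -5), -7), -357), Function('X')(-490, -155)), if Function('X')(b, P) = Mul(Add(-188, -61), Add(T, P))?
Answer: 20139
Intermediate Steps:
Function('X')(b, P) = Add(-17679, Mul(-249, P)) (Function('X')(b, P) = Mul(Add(-188, -61), Add(71, P)) = Mul(-249, Add(71, P)) = Add(-17679, Mul(-249, P)))
Function('M')(A, q) = Add(-210, A, q)
Add(Function('M')(Mul(Mul(-6, -5), -7), -357), Function('X')(-490, -155)) = Add(Add(-210, Mul(Mul(-6, -5), -7), -357), Add(-17679, Mul(-249, -155))) = Add(Add(-210, Mul(30, -7), -357), Add(-17679, 38595)) = Add(Add(-210, -210, -357), 20916) = Add(-777, 20916) = 20139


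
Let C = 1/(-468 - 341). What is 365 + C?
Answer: 295284/809 ≈ 365.00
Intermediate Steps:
C = -1/809 (C = 1/(-809) = -1/809 ≈ -0.0012361)
365 + C = 365 - 1/809 = 295284/809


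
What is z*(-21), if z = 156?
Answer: -3276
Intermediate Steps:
z*(-21) = 156*(-21) = -3276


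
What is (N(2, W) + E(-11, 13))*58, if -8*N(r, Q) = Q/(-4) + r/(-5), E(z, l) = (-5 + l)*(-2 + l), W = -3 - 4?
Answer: 407537/80 ≈ 5094.2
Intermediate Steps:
W = -7
N(r, Q) = Q/32 + r/40 (N(r, Q) = -(Q/(-4) + r/(-5))/8 = -(Q*(-¼) + r*(-⅕))/8 = -(-Q/4 - r/5)/8 = Q/32 + r/40)
(N(2, W) + E(-11, 13))*58 = (((1/32)*(-7) + (1/40)*2) + (10 + 13² - 7*13))*58 = ((-7/32 + 1/20) + (10 + 169 - 91))*58 = (-27/160 + 88)*58 = (14053/160)*58 = 407537/80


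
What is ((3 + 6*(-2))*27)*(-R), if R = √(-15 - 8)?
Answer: 243*I*√23 ≈ 1165.4*I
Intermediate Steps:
R = I*√23 (R = √(-23) = I*√23 ≈ 4.7958*I)
((3 + 6*(-2))*27)*(-R) = ((3 + 6*(-2))*27)*(-I*√23) = ((3 - 12)*27)*(-I*√23) = (-9*27)*(-I*√23) = -(-243)*I*√23 = 243*I*√23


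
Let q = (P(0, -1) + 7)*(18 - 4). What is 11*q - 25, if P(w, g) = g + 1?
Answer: 1053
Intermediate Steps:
P(w, g) = 1 + g
q = 98 (q = ((1 - 1) + 7)*(18 - 4) = (0 + 7)*14 = 7*14 = 98)
11*q - 25 = 11*98 - 25 = 1078 - 25 = 1053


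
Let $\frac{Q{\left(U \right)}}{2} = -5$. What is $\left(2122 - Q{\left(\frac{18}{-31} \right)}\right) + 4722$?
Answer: $6854$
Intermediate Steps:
$Q{\left(U \right)} = -10$ ($Q{\left(U \right)} = 2 \left(-5\right) = -10$)
$\left(2122 - Q{\left(\frac{18}{-31} \right)}\right) + 4722 = \left(2122 - -10\right) + 4722 = \left(2122 + 10\right) + 4722 = 2132 + 4722 = 6854$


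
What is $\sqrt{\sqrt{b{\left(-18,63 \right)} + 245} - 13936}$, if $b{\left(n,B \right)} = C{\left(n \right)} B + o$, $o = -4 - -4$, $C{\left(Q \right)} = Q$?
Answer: $\sqrt{-13936 + i \sqrt{889}} \approx 0.1263 + 118.05 i$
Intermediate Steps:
$o = 0$ ($o = -4 + 4 = 0$)
$b{\left(n,B \right)} = B n$ ($b{\left(n,B \right)} = n B + 0 = B n + 0 = B n$)
$\sqrt{\sqrt{b{\left(-18,63 \right)} + 245} - 13936} = \sqrt{\sqrt{63 \left(-18\right) + 245} - 13936} = \sqrt{\sqrt{-1134 + 245} - 13936} = \sqrt{\sqrt{-889} - 13936} = \sqrt{i \sqrt{889} - 13936} = \sqrt{-13936 + i \sqrt{889}}$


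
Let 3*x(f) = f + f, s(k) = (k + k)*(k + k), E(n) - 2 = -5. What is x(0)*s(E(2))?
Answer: 0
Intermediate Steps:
E(n) = -3 (E(n) = 2 - 5 = -3)
s(k) = 4*k² (s(k) = (2*k)*(2*k) = 4*k²)
x(f) = 2*f/3 (x(f) = (f + f)/3 = (2*f)/3 = 2*f/3)
x(0)*s(E(2)) = ((⅔)*0)*(4*(-3)²) = 0*(4*9) = 0*36 = 0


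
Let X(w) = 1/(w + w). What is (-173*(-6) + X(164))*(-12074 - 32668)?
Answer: -7616542515/164 ≈ -4.6442e+7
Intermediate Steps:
X(w) = 1/(2*w)
(-173*(-6) + X(164))*(-12074 - 32668) = (-173*(-6) + (½)/164)*(-12074 - 32668) = (1038 + (½)*(1/164))*(-44742) = (1038 + 1/328)*(-44742) = (340465/328)*(-44742) = -7616542515/164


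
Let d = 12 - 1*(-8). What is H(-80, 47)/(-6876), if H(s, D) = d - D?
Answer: 3/764 ≈ 0.0039267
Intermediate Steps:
d = 20 (d = 12 + 8 = 20)
H(s, D) = 20 - D
H(-80, 47)/(-6876) = (20 - 1*47)/(-6876) = (20 - 47)*(-1/6876) = -27*(-1/6876) = 3/764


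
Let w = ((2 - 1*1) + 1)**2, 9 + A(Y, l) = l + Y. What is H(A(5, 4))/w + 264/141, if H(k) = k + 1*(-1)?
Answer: 305/188 ≈ 1.6223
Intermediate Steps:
A(Y, l) = -9 + Y + l (A(Y, l) = -9 + (l + Y) = -9 + (Y + l) = -9 + Y + l)
w = 4 (w = ((2 - 1) + 1)**2 = (1 + 1)**2 = 2**2 = 4)
H(k) = -1 + k (H(k) = k - 1 = -1 + k)
H(A(5, 4))/w + 264/141 = (-1 + (-9 + 5 + 4))/4 + 264/141 = (-1 + 0)*(1/4) + 264*(1/141) = -1*1/4 + 88/47 = -1/4 + 88/47 = 305/188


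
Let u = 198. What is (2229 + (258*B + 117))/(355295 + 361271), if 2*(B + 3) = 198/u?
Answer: 1701/716566 ≈ 0.0023738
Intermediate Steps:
B = -5/2 (B = -3 + (198/198)/2 = -3 + (198*(1/198))/2 = -3 + (1/2)*1 = -3 + 1/2 = -5/2 ≈ -2.5000)
(2229 + (258*B + 117))/(355295 + 361271) = (2229 + (258*(-5/2) + 117))/(355295 + 361271) = (2229 + (-645 + 117))/716566 = (2229 - 528)*(1/716566) = 1701*(1/716566) = 1701/716566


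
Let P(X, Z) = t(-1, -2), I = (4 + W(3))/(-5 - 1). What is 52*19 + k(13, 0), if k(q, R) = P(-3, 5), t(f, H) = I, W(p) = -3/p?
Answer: 1975/2 ≈ 987.50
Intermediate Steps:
I = -½ (I = (4 - 3/3)/(-5 - 1) = (4 - 3*⅓)/(-6) = (4 - 1)*(-⅙) = 3*(-⅙) = -½ ≈ -0.50000)
t(f, H) = -½
P(X, Z) = -½
k(q, R) = -½
52*19 + k(13, 0) = 52*19 - ½ = 988 - ½ = 1975/2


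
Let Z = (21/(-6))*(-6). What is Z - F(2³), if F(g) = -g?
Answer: 29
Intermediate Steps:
Z = 21 (Z = (21*(-⅙))*(-6) = -7/2*(-6) = 21)
Z - F(2³) = 21 - (-1)*2³ = 21 - (-1)*8 = 21 - 1*(-8) = 21 + 8 = 29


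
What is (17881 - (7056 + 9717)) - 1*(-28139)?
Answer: 29247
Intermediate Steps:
(17881 - (7056 + 9717)) - 1*(-28139) = (17881 - 1*16773) + 28139 = (17881 - 16773) + 28139 = 1108 + 28139 = 29247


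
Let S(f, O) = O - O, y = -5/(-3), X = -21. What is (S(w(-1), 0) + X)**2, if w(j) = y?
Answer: 441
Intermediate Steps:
y = 5/3 (y = -5*(-1/3) = 5/3 ≈ 1.6667)
w(j) = 5/3
S(f, O) = 0
(S(w(-1), 0) + X)**2 = (0 - 21)**2 = (-21)**2 = 441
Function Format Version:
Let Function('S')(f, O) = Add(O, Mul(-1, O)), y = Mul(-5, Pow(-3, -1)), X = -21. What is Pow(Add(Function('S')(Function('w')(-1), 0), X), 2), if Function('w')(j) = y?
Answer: 441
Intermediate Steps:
y = Rational(5, 3) (y = Mul(-5, Rational(-1, 3)) = Rational(5, 3) ≈ 1.6667)
Function('w')(j) = Rational(5, 3)
Function('S')(f, O) = 0
Pow(Add(Function('S')(Function('w')(-1), 0), X), 2) = Pow(Add(0, -21), 2) = Pow(-21, 2) = 441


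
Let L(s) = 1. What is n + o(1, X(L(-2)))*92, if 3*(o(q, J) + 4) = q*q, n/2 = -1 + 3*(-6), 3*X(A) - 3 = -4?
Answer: -1126/3 ≈ -375.33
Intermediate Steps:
X(A) = -⅓ (X(A) = 1 + (⅓)*(-4) = 1 - 4/3 = -⅓)
n = -38 (n = 2*(-1 + 3*(-6)) = 2*(-1 - 18) = 2*(-19) = -38)
o(q, J) = -4 + q²/3 (o(q, J) = -4 + (q*q)/3 = -4 + q²/3)
n + o(1, X(L(-2)))*92 = -38 + (-4 + (⅓)*1²)*92 = -38 + (-4 + (⅓)*1)*92 = -38 + (-4 + ⅓)*92 = -38 - 11/3*92 = -38 - 1012/3 = -1126/3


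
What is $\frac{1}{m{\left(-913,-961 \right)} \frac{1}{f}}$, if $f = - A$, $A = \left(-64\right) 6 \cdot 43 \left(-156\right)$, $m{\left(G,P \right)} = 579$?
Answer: $- \frac{858624}{193} \approx -4448.8$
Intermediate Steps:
$A = 2575872$ ($A = \left(-384\right) 43 \left(-156\right) = \left(-16512\right) \left(-156\right) = 2575872$)
$f = -2575872$ ($f = \left(-1\right) 2575872 = -2575872$)
$\frac{1}{m{\left(-913,-961 \right)} \frac{1}{f}} = \frac{1}{579 \frac{1}{-2575872}} = \frac{1}{579 \left(- \frac{1}{2575872}\right)} = \frac{1}{- \frac{193}{858624}} = - \frac{858624}{193}$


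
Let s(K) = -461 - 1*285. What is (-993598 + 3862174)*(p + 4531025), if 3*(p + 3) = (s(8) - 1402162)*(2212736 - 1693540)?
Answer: -696462168391061184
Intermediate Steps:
s(K) = -746 (s(K) = -461 - 285 = -746)
p = -242794740659 (p = -3 + ((-746 - 1402162)*(2212736 - 1693540))/3 = -3 + (-1402908*519196)/3 = -3 + (⅓)*(-728384221968) = -3 - 242794740656 = -242794740659)
(-993598 + 3862174)*(p + 4531025) = (-993598 + 3862174)*(-242794740659 + 4531025) = 2868576*(-242790209634) = -696462168391061184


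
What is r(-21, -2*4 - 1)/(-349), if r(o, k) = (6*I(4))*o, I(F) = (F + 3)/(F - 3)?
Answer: 882/349 ≈ 2.5272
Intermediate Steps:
I(F) = (3 + F)/(-3 + F)
r(o, k) = 42*o (r(o, k) = (6*((3 + 4)/(-3 + 4)))*o = (6*(7/1))*o = (6*(1*7))*o = (6*7)*o = 42*o)
r(-21, -2*4 - 1)/(-349) = (42*(-21))/(-349) = -882*(-1/349) = 882/349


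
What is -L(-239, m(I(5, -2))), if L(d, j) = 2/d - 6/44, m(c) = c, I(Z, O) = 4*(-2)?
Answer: 761/5258 ≈ 0.14473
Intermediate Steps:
I(Z, O) = -8
L(d, j) = -3/22 + 2/d (L(d, j) = 2/d - 6*1/44 = 2/d - 3/22 = -3/22 + 2/d)
-L(-239, m(I(5, -2))) = -(-3/22 + 2/(-239)) = -(-3/22 + 2*(-1/239)) = -(-3/22 - 2/239) = -1*(-761/5258) = 761/5258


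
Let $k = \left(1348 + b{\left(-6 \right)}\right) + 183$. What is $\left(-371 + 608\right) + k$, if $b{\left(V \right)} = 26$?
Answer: $1794$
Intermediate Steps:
$k = 1557$ ($k = \left(1348 + 26\right) + 183 = 1374 + 183 = 1557$)
$\left(-371 + 608\right) + k = \left(-371 + 608\right) + 1557 = 237 + 1557 = 1794$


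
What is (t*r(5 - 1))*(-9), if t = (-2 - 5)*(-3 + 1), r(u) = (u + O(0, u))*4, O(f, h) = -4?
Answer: 0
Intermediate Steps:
r(u) = -16 + 4*u (r(u) = (u - 4)*4 = (-4 + u)*4 = -16 + 4*u)
t = 14 (t = -7*(-2) = 14)
(t*r(5 - 1))*(-9) = (14*(-16 + 4*(5 - 1)))*(-9) = (14*(-16 + 4*4))*(-9) = (14*(-16 + 16))*(-9) = (14*0)*(-9) = 0*(-9) = 0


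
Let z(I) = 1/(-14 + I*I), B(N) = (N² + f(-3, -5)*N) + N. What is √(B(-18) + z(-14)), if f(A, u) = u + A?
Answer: √14905982/182 ≈ 21.213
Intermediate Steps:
f(A, u) = A + u
B(N) = N² - 7*N (B(N) = (N² + (-3 - 5)*N) + N = (N² - 8*N) + N = N² - 7*N)
z(I) = 1/(-14 + I²)
√(B(-18) + z(-14)) = √(-18*(-7 - 18) + 1/(-14 + (-14)²)) = √(-18*(-25) + 1/(-14 + 196)) = √(450 + 1/182) = √(81901/182) = √14905982/182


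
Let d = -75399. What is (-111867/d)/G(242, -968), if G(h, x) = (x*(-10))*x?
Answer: -37289/235502241920 ≈ -1.5834e-7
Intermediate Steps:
G(h, x) = -10*x² (G(h, x) = (-10*x)*x = -10*x²)
(-111867/d)/G(242, -968) = (-111867/(-75399))/((-10*(-968)²)) = (-111867*(-1/75399))/((-10*937024)) = (37289/25133)/(-9370240) = (37289/25133)*(-1/9370240) = -37289/235502241920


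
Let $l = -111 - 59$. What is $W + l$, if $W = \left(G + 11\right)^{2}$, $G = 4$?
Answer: $55$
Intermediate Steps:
$W = 225$ ($W = \left(4 + 11\right)^{2} = 15^{2} = 225$)
$l = -170$
$W + l = 225 - 170 = 55$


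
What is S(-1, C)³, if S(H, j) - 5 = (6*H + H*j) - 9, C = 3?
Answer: -2197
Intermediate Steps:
S(H, j) = -4 + 6*H + H*j (S(H, j) = 5 + ((6*H + H*j) - 9) = 5 + (-9 + 6*H + H*j) = -4 + 6*H + H*j)
S(-1, C)³ = (-4 + 6*(-1) - 1*3)³ = (-4 - 6 - 3)³ = (-13)³ = -2197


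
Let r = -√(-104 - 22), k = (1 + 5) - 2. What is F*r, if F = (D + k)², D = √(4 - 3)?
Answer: -75*I*√14 ≈ -280.62*I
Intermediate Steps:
D = 1 (D = √1 = 1)
k = 4 (k = 6 - 2 = 4)
r = -3*I*√14 (r = -√(-126) = -3*I*√14 ≈ -11.225*I)
F = 25 (F = (1 + 4)² = 5² = 25)
F*r = 25*(-3*I*√14) = -75*I*√14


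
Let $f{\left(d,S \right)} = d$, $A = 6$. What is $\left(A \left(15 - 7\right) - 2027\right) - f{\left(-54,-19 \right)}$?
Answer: $-1925$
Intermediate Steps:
$\left(A \left(15 - 7\right) - 2027\right) - f{\left(-54,-19 \right)} = \left(6 \left(15 - 7\right) - 2027\right) - -54 = \left(6 \cdot 8 - 2027\right) + 54 = \left(48 - 2027\right) + 54 = -1979 + 54 = -1925$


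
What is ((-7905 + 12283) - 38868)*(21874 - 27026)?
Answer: 177692480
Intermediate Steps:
((-7905 + 12283) - 38868)*(21874 - 27026) = (4378 - 38868)*(-5152) = -34490*(-5152) = 177692480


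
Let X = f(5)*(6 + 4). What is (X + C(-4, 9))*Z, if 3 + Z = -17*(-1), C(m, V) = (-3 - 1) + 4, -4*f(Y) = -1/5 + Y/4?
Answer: -147/4 ≈ -36.750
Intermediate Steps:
f(Y) = 1/20 - Y/16 (f(Y) = -(-1/5 + Y/4)/4 = -(-1*⅕ + Y*(¼))/4 = -(-⅕ + Y/4)/4 = 1/20 - Y/16)
C(m, V) = 0 (C(m, V) = -4 + 4 = 0)
X = -21/8 (X = (1/20 - 1/16*5)*(6 + 4) = (1/20 - 5/16)*10 = -21/80*10 = -21/8 ≈ -2.6250)
Z = 14 (Z = -3 - 17*(-1) = -3 + 17 = 14)
(X + C(-4, 9))*Z = (-21/8 + 0)*14 = -21/8*14 = -147/4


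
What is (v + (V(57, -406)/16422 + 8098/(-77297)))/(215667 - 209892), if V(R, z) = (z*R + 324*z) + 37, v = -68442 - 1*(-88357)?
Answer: 1486320189853/431212909050 ≈ 3.4468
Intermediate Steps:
v = 19915 (v = -68442 + 88357 = 19915)
V(R, z) = 37 + 324*z + R*z (V(R, z) = (R*z + 324*z) + 37 = (324*z + R*z) + 37 = 37 + 324*z + R*z)
(v + (V(57, -406)/16422 + 8098/(-77297)))/(215667 - 209892) = (19915 + ((37 + 324*(-406) + 57*(-406))/16422 + 8098/(-77297)))/(215667 - 209892) = (19915 + ((37 - 131544 - 23142)*(1/16422) + 8098*(-1/77297)))/5775 = (19915 + (-154649*1/16422 - 8098/77297))*(1/5775) = (19915 + (-9097/966 - 8098/77297))*(1/5775) = (19915 - 710993477/74668902)*(1/5775) = (1486320189853/74668902)*(1/5775) = 1486320189853/431212909050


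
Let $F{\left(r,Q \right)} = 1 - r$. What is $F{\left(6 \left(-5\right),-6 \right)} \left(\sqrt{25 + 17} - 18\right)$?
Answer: $-558 + 31 \sqrt{42} \approx -357.1$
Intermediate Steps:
$F{\left(6 \left(-5\right),-6 \right)} \left(\sqrt{25 + 17} - 18\right) = \left(1 - 6 \left(-5\right)\right) \left(\sqrt{25 + 17} - 18\right) = \left(1 - -30\right) \left(\sqrt{42} - 18\right) = \left(1 + 30\right) \left(-18 + \sqrt{42}\right) = 31 \left(-18 + \sqrt{42}\right) = -558 + 31 \sqrt{42}$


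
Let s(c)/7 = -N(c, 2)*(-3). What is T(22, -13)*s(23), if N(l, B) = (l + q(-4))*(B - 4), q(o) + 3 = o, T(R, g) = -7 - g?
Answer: -4032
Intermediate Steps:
q(o) = -3 + o
N(l, B) = (-7 + l)*(-4 + B) (N(l, B) = (l + (-3 - 4))*(B - 4) = (l - 7)*(-4 + B) = (-7 + l)*(-4 + B))
s(c) = 294 - 42*c (s(c) = 7*(-(28 - 7*2 - 4*c + 2*c)*(-3)) = 7*(-(28 - 14 - 4*c + 2*c)*(-3)) = 7*(-(14 - 2*c)*(-3)) = 7*((-14 + 2*c)*(-3)) = 7*(42 - 6*c) = 294 - 42*c)
T(22, -13)*s(23) = (-7 - 1*(-13))*(294 - 42*23) = (-7 + 13)*(294 - 966) = 6*(-672) = -4032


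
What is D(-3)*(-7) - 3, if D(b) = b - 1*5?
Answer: 53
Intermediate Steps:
D(b) = -5 + b (D(b) = b - 5 = -5 + b)
D(-3)*(-7) - 3 = (-5 - 3)*(-7) - 3 = -8*(-7) - 3 = 56 - 3 = 53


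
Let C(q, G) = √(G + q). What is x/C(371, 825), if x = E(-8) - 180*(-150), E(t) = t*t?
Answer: 13532*√299/299 ≈ 782.58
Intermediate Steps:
E(t) = t²
x = 27064 (x = (-8)² - 180*(-150) = 64 + 27000 = 27064)
x/C(371, 825) = 27064/(√(825 + 371)) = 27064/(√1196) = 27064/((2*√299)) = 27064*(√299/598) = 13532*√299/299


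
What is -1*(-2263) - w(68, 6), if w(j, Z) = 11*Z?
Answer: 2197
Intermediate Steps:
-1*(-2263) - w(68, 6) = -1*(-2263) - 11*6 = 2263 - 1*66 = 2263 - 66 = 2197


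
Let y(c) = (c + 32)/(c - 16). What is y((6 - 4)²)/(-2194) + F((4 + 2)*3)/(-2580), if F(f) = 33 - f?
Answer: -839/188684 ≈ -0.0044466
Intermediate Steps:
y(c) = (32 + c)/(-16 + c)
y((6 - 4)²)/(-2194) + F((4 + 2)*3)/(-2580) = ((32 + (6 - 4)²)/(-16 + (6 - 4)²))/(-2194) + (33 - (4 + 2)*3)/(-2580) = ((32 + 2²)/(-16 + 2²))*(-1/2194) + (33 - 6*3)*(-1/2580) = ((32 + 4)/(-16 + 4))*(-1/2194) + (33 - 1*18)*(-1/2580) = (36/(-12))*(-1/2194) + (33 - 18)*(-1/2580) = -1/12*36*(-1/2194) + 15*(-1/2580) = -3*(-1/2194) - 1/172 = 3/2194 - 1/172 = -839/188684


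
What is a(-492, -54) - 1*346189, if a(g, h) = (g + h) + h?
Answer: -346789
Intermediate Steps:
a(g, h) = g + 2*h
a(-492, -54) - 1*346189 = (-492 + 2*(-54)) - 1*346189 = (-492 - 108) - 346189 = -600 - 346189 = -346789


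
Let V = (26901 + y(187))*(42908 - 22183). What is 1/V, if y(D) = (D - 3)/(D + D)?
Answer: 187/104258749775 ≈ 1.7936e-9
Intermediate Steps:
y(D) = (-3 + D)/(2*D) (y(D) = (-3 + D)/((2*D)) = (-3 + D)*(1/(2*D)) = (-3 + D)/(2*D))
V = 104258749775/187 (V = (26901 + (1/2)*(-3 + 187)/187)*(42908 - 22183) = (26901 + (1/2)*(1/187)*184)*20725 = (26901 + 92/187)*20725 = (5030579/187)*20725 = 104258749775/187 ≈ 5.5753e+8)
1/V = 1/(104258749775/187) = 187/104258749775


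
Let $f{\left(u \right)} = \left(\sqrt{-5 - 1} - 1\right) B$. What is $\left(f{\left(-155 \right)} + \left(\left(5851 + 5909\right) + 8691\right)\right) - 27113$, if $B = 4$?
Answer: $-6666 + 4 i \sqrt{6} \approx -6666.0 + 9.798 i$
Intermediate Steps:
$f{\left(u \right)} = -4 + 4 i \sqrt{6}$ ($f{\left(u \right)} = \left(\sqrt{-5 - 1} - 1\right) 4 = \left(\sqrt{-6} - 1\right) 4 = \left(i \sqrt{6} - 1\right) 4 = \left(-1 + i \sqrt{6}\right) 4 = -4 + 4 i \sqrt{6}$)
$\left(f{\left(-155 \right)} + \left(\left(5851 + 5909\right) + 8691\right)\right) - 27113 = \left(\left(-4 + 4 i \sqrt{6}\right) + \left(\left(5851 + 5909\right) + 8691\right)\right) - 27113 = \left(\left(-4 + 4 i \sqrt{6}\right) + \left(11760 + 8691\right)\right) - 27113 = \left(\left(-4 + 4 i \sqrt{6}\right) + 20451\right) - 27113 = \left(20447 + 4 i \sqrt{6}\right) - 27113 = -6666 + 4 i \sqrt{6}$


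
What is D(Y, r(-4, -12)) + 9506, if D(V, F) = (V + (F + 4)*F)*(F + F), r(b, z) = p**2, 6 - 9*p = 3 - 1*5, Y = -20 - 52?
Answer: 4994590466/531441 ≈ 9398.2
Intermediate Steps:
Y = -72
p = 8/9 (p = 2/3 - (3 - 1*5)/9 = 2/3 - (3 - 5)/9 = 2/3 - 1/9*(-2) = 2/3 + 2/9 = 8/9 ≈ 0.88889)
r(b, z) = 64/81 (r(b, z) = (8/9)**2 = 64/81)
D(V, F) = 2*F*(V + F*(4 + F)) (D(V, F) = (V + (4 + F)*F)*(2*F) = (V + F*(4 + F))*(2*F) = 2*F*(V + F*(4 + F)))
D(Y, r(-4, -12)) + 9506 = 2*(64/81)*(-72 + (64/81)**2 + 4*(64/81)) + 9506 = 2*(64/81)*(-72 + 4096/6561 + 256/81) + 9506 = 2*(64/81)*(-447560/6561) + 9506 = -57287680/531441 + 9506 = 4994590466/531441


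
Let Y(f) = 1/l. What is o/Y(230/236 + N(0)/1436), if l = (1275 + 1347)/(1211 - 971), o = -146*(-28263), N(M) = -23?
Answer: 901617963/20 ≈ 4.5081e+7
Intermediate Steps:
o = 4126398
l = 437/40 (l = 2622/240 = 2622*(1/240) = 437/40 ≈ 10.925)
Y(f) = 40/437 (Y(f) = 1/(437/40) = 40/437)
o/Y(230/236 + N(0)/1436) = 4126398/(40/437) = 4126398*(437/40) = 901617963/20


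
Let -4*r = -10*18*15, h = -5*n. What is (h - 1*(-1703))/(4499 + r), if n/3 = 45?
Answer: 514/2587 ≈ 0.19869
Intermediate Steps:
n = 135 (n = 3*45 = 135)
h = -675 (h = -5*135 = -675)
r = 675 (r = -(-10*18)*15/4 = -(-45)*15 = -¼*(-2700) = 675)
(h - 1*(-1703))/(4499 + r) = (-675 - 1*(-1703))/(4499 + 675) = (-675 + 1703)/5174 = 1028*(1/5174) = 514/2587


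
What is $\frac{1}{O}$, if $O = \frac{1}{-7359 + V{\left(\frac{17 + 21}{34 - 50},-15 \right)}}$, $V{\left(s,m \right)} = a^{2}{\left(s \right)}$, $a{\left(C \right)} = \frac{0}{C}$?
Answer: $-7359$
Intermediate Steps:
$a{\left(C \right)} = 0$
$V{\left(s,m \right)} = 0$ ($V{\left(s,m \right)} = 0^{2} = 0$)
$O = - \frac{1}{7359}$ ($O = \frac{1}{-7359 + 0} = \frac{1}{-7359} = - \frac{1}{7359} \approx -0.00013589$)
$\frac{1}{O} = \frac{1}{- \frac{1}{7359}} = -7359$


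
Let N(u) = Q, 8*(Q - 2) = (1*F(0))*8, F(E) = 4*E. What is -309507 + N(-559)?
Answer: -309505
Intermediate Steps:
Q = 2 (Q = 2 + ((1*(4*0))*8)/8 = 2 + ((1*0)*8)/8 = 2 + (0*8)/8 = 2 + (⅛)*0 = 2 + 0 = 2)
N(u) = 2
-309507 + N(-559) = -309507 + 2 = -309505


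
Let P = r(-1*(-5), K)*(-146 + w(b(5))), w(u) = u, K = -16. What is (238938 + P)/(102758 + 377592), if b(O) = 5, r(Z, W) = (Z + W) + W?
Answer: 48549/96070 ≈ 0.50535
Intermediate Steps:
r(Z, W) = Z + 2*W (r(Z, W) = (W + Z) + W = Z + 2*W)
P = 3807 (P = (-1*(-5) + 2*(-16))*(-146 + 5) = (5 - 32)*(-141) = -27*(-141) = 3807)
(238938 + P)/(102758 + 377592) = (238938 + 3807)/(102758 + 377592) = 242745/480350 = 242745*(1/480350) = 48549/96070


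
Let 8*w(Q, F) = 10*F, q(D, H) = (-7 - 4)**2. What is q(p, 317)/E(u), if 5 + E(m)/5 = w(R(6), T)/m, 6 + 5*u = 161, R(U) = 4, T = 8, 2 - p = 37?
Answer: -3751/725 ≈ -5.1738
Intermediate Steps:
p = -35 (p = 2 - 1*37 = 2 - 37 = -35)
q(D, H) = 121 (q(D, H) = (-11)**2 = 121)
u = 31 (u = -6/5 + (1/5)*161 = -6/5 + 161/5 = 31)
w(Q, F) = 5*F/4 (w(Q, F) = (10*F)/8 = 5*F/4)
E(m) = -25 + 50/m (E(m) = -25 + 5*(((5/4)*8)/m) = -25 + 5*(10/m) = -25 + 50/m)
q(p, 317)/E(u) = 121/(-25 + 50/31) = 121/(-725/31) = 121*(-31/725) = -3751/725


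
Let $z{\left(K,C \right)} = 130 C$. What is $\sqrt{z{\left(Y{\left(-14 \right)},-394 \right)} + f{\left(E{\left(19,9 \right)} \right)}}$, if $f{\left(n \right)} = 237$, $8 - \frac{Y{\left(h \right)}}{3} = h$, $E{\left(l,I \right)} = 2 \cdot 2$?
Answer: $i \sqrt{50983} \approx 225.79 i$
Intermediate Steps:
$E{\left(l,I \right)} = 4$
$Y{\left(h \right)} = 24 - 3 h$
$\sqrt{z{\left(Y{\left(-14 \right)},-394 \right)} + f{\left(E{\left(19,9 \right)} \right)}} = \sqrt{130 \left(-394\right) + 237} = \sqrt{-51220 + 237} = \sqrt{-50983} = i \sqrt{50983}$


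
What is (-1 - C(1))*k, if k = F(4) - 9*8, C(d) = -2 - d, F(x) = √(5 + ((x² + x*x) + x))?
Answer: -144 + 2*√41 ≈ -131.19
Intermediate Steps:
F(x) = √(5 + x + 2*x²) (F(x) = √(5 + ((x² + x²) + x)) = √(5 + (2*x² + x)) = √(5 + (x + 2*x²)) = √(5 + x + 2*x²))
k = -72 + √41 (k = √(5 + 4 + 2*4²) - 9*8 = √(5 + 4 + 2*16) - 72 = √(5 + 4 + 32) - 72 = √41 - 72 = -72 + √41 ≈ -65.597)
(-1 - C(1))*k = (-1 - (-2 - 1*1))*(-72 + √41) = (-1 - (-2 - 1))*(-72 + √41) = (-1 - 1*(-3))*(-72 + √41) = (-1 + 3)*(-72 + √41) = 2*(-72 + √41) = -144 + 2*√41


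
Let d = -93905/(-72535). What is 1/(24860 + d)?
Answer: 14507/360662801 ≈ 4.0223e-5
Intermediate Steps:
d = 18781/14507 (d = -93905*(-1/72535) = 18781/14507 ≈ 1.2946)
1/(24860 + d) = 1/(24860 + 18781/14507) = 1/(360662801/14507) = 14507/360662801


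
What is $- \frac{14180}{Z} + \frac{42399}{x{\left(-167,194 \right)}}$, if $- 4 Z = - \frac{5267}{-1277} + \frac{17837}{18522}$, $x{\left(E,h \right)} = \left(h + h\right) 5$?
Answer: $\frac{2607757763781177}{233446452620} \approx 11171.0$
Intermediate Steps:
$x{\left(E,h \right)} = 10 h$ ($x{\left(E,h \right)} = 2 h 5 = 10 h$)
$Z = - \frac{120333223}{94610376}$ ($Z = - \frac{- \frac{5267}{-1277} + \frac{17837}{18522}}{4} = - \frac{\left(-5267\right) \left(- \frac{1}{1277}\right) + 17837 \cdot \frac{1}{18522}}{4} = - \frac{\frac{5267}{1277} + \frac{17837}{18522}}{4} = \left(- \frac{1}{4}\right) \frac{120333223}{23652594} = - \frac{120333223}{94610376} \approx -1.2719$)
$- \frac{14180}{Z} + \frac{42399}{x{\left(-167,194 \right)}} = - \frac{14180}{- \frac{120333223}{94610376}} + \frac{42399}{10 \cdot 194} = \left(-14180\right) \left(- \frac{94610376}{120333223}\right) + \frac{42399}{1940} = \frac{1341575131680}{120333223} + 42399 \cdot \frac{1}{1940} = \frac{1341575131680}{120333223} + \frac{42399}{1940} = \frac{2607757763781177}{233446452620}$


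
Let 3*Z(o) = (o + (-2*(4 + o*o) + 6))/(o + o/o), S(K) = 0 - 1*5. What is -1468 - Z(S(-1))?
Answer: -5891/4 ≈ -1472.8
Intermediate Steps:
S(K) = -5 (S(K) = 0 - 5 = -5)
Z(o) = (-2 + o - 2*o**2)/(3*(1 + o)) (Z(o) = ((o + (-2*(4 + o*o) + 6))/(o + o/o))/3 = ((o + (-2*(4 + o**2) + 6))/(o + 1))/3 = ((o + ((-8 - 2*o**2) + 6))/(1 + o))/3 = ((o + (-2 - 2*o**2))/(1 + o))/3 = ((-2 + o - 2*o**2)/(1 + o))/3 = (-2 + o - 2*o**2)/(3*(1 + o)))
-1468 - Z(S(-1)) = -1468 - (-2 - 5 - 2*(-5)**2)/(3*(1 - 5)) = -1468 - (-2 - 5 - 2*25)/(3*(-4)) = -1468 - (-1)*(-2 - 5 - 50)/(3*4) = -1468 - (-1)*(-57)/(3*4) = -1468 - 1*19/4 = -1468 - 19/4 = -5891/4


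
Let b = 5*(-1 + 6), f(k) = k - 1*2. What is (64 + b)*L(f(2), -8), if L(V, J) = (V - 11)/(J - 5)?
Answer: 979/13 ≈ 75.308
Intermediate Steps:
f(k) = -2 + k (f(k) = k - 2 = -2 + k)
b = 25 (b = 5*5 = 25)
L(V, J) = (-11 + V)/(-5 + J)
(64 + b)*L(f(2), -8) = (64 + 25)*((-11 + (-2 + 2))/(-5 - 8)) = 89*((-11 + 0)/(-13)) = 89*(-1/13*(-11)) = 89*(11/13) = 979/13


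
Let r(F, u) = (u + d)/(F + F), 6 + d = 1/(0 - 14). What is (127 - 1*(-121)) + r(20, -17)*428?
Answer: 159/140 ≈ 1.1357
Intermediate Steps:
d = -85/14 (d = -6 + 1/(0 - 14) = -6 + 1/(-14) = -6 - 1/14 = -85/14 ≈ -6.0714)
r(F, u) = (-85/14 + u)/(2*F) (r(F, u) = (u - 85/14)/(F + F) = (-85/14 + u)/((2*F)) = (-85/14 + u)*(1/(2*F)) = (-85/14 + u)/(2*F))
(127 - 1*(-121)) + r(20, -17)*428 = (127 - 1*(-121)) + ((1/28)*(-85 + 14*(-17))/20)*428 = (127 + 121) + ((1/28)*(1/20)*(-85 - 238))*428 = 248 + ((1/28)*(1/20)*(-323))*428 = 248 - 323/560*428 = 248 - 34561/140 = 159/140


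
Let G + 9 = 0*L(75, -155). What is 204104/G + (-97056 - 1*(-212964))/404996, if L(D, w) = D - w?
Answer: -20665065103/911241 ≈ -22678.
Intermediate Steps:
G = -9 (G = -9 + 0*(75 - 1*(-155)) = -9 + 0*(75 + 155) = -9 + 0*230 = -9 + 0 = -9)
204104/G + (-97056 - 1*(-212964))/404996 = 204104/(-9) + (-97056 - 1*(-212964))/404996 = 204104*(-⅑) + (-97056 + 212964)*(1/404996) = -204104/9 + 115908*(1/404996) = -204104/9 + 28977/101249 = -20665065103/911241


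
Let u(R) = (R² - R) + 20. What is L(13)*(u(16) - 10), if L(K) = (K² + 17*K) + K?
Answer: 100750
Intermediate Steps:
L(K) = K² + 18*K
u(R) = 20 + R² - R
L(13)*(u(16) - 10) = (13*(18 + 13))*((20 + 16² - 1*16) - 10) = (13*31)*((20 + 256 - 16) - 10) = 403*(260 - 10) = 403*250 = 100750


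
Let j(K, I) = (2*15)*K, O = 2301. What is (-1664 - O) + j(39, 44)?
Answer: -2795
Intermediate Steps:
j(K, I) = 30*K
(-1664 - O) + j(39, 44) = (-1664 - 1*2301) + 30*39 = (-1664 - 2301) + 1170 = -3965 + 1170 = -2795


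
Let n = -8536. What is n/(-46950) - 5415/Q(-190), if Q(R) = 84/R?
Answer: 4025435377/328650 ≈ 12248.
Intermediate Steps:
n/(-46950) - 5415/Q(-190) = -8536/(-46950) - 5415/(84/(-190)) = -8536*(-1/46950) - 5415/(84*(-1/190)) = 4268/23475 - 5415/(-42/95) = 4268/23475 - 5415*(-95/42) = 4268/23475 + 171475/14 = 4025435377/328650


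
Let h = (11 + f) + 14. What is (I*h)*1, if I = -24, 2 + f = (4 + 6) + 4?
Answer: -888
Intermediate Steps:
f = 12 (f = -2 + ((4 + 6) + 4) = -2 + (10 + 4) = -2 + 14 = 12)
h = 37 (h = (11 + 12) + 14 = 23 + 14 = 37)
(I*h)*1 = -24*37*1 = -888*1 = -888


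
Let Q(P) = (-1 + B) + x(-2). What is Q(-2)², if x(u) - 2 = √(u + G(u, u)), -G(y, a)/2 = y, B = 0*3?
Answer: (1 + √2)² ≈ 5.8284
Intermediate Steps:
B = 0
G(y, a) = -2*y
x(u) = 2 + √(-u) (x(u) = 2 + √(u - 2*u) = 2 + √(-u))
Q(P) = 1 + √2 (Q(P) = (-1 + 0) + (2 + √(-1*(-2))) = -1 + (2 + √2) = 1 + √2)
Q(-2)² = (1 + √2)²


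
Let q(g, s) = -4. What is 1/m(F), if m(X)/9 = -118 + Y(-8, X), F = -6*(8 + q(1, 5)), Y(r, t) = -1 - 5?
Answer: -1/1116 ≈ -0.00089606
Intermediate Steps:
Y(r, t) = -6
F = -24 (F = -6*(8 - 4) = -6*4 = -24)
m(X) = -1116 (m(X) = 9*(-118 - 6) = 9*(-124) = -1116)
1/m(F) = 1/(-1116) = -1/1116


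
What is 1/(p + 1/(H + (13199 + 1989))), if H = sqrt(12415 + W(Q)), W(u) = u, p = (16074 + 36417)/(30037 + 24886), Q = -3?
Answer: 665038558093151528/635634324444443989 + 6033071858*sqrt(3103)/635634324444443989 ≈ 1.0463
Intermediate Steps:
p = 52491/54923 ≈ 0.95572
H = 2*sqrt(3103) (H = sqrt(12415 - 3) = sqrt(12412) = 2*sqrt(3103) ≈ 111.41)
1/(p + 1/(H + (13199 + 1989))) = 1/(52491/54923 + 1/(2*sqrt(3103) + (13199 + 1989))) = 1/(52491/54923 + 1/(2*sqrt(3103) + 15188)) = 1/(52491/54923 + 1/(15188 + 2*sqrt(3103)))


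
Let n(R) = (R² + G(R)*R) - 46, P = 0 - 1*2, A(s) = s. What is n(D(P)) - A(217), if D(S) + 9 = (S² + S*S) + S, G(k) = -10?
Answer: -224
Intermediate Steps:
P = -2 (P = 0 - 2 = -2)
D(S) = -9 + S + 2*S² (D(S) = -9 + ((S² + S*S) + S) = -9 + ((S² + S²) + S) = -9 + (2*S² + S) = -9 + (S + 2*S²) = -9 + S + 2*S²)
n(R) = -46 + R² - 10*R (n(R) = (R² - 10*R) - 46 = -46 + R² - 10*R)
n(D(P)) - A(217) = (-46 + (-9 - 2 + 2*(-2)²)² - 10*(-9 - 2 + 2*(-2)²)) - 1*217 = (-46 + (-9 - 2 + 2*4)² - 10*(-9 - 2 + 2*4)) - 217 = (-46 + (-9 - 2 + 8)² - 10*(-9 - 2 + 8)) - 217 = (-46 + (-3)² - 10*(-3)) - 217 = (-46 + 9 + 30) - 217 = -7 - 217 = -224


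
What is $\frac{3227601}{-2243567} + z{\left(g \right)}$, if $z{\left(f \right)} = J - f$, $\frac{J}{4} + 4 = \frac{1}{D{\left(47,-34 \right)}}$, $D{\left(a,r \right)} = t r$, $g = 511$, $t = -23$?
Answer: $- \frac{463560190176}{877234697} \approx -528.43$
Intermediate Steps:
$D{\left(a,r \right)} = - 23 r$
$J = - \frac{6254}{391}$ ($J = -16 + \frac{4}{\left(-23\right) \left(-34\right)} = -16 + \frac{4}{782} = -16 + 4 \cdot \frac{1}{782} = -16 + \frac{2}{391} = - \frac{6254}{391} \approx -15.995$)
$z{\left(f \right)} = - \frac{6254}{391} - f$
$\frac{3227601}{-2243567} + z{\left(g \right)} = \frac{3227601}{-2243567} - \frac{206055}{391} = 3227601 \left(- \frac{1}{2243567}\right) - \frac{206055}{391} = - \frac{3227601}{2243567} - \frac{206055}{391} = - \frac{463560190176}{877234697}$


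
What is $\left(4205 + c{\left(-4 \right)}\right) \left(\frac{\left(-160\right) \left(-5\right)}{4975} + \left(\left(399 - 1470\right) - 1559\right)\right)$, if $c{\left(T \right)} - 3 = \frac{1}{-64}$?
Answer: $- \frac{70470340059}{6368} \approx -1.1066 \cdot 10^{7}$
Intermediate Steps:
$c{\left(T \right)} = \frac{191}{64}$ ($c{\left(T \right)} = 3 + \frac{1}{-64} = 3 - \frac{1}{64} = \frac{191}{64}$)
$\left(4205 + c{\left(-4 \right)}\right) \left(\frac{\left(-160\right) \left(-5\right)}{4975} + \left(\left(399 - 1470\right) - 1559\right)\right) = \left(4205 + \frac{191}{64}\right) \left(\frac{\left(-160\right) \left(-5\right)}{4975} + \left(\left(399 - 1470\right) - 1559\right)\right) = \frac{269311 \left(800 \cdot \frac{1}{4975} - 2630\right)}{64} = \frac{269311 \left(\frac{32}{199} - 2630\right)}{64} = \frac{269311}{64} \left(- \frac{523338}{199}\right) = - \frac{70470340059}{6368}$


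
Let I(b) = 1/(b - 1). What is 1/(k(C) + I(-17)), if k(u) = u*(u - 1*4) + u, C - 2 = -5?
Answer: 18/323 ≈ 0.055728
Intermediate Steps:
C = -3 (C = 2 - 5 = -3)
I(b) = 1/(-1 + b)
k(u) = u + u*(-4 + u) (k(u) = u*(u - 4) + u = u*(-4 + u) + u = u + u*(-4 + u))
1/(k(C) + I(-17)) = 1/(-3*(-3 - 3) + 1/(-1 - 17)) = 1/(-3*(-6) + 1/(-18)) = 1/(18 - 1/18) = 1/(323/18) = 18/323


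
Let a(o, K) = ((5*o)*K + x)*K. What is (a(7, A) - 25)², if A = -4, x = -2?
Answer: 294849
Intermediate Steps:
a(o, K) = K*(-2 + 5*K*o) (a(o, K) = ((5*o)*K - 2)*K = (5*K*o - 2)*K = (-2 + 5*K*o)*K = K*(-2 + 5*K*o))
(a(7, A) - 25)² = (-4*(-2 + 5*(-4)*7) - 25)² = (-4*(-2 - 140) - 25)² = (-4*(-142) - 25)² = (568 - 25)² = 543² = 294849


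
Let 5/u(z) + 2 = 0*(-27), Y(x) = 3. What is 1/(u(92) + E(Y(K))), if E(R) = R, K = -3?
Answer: 2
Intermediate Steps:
u(z) = -5/2 (u(z) = 5/(-2 + 0*(-27)) = 5/(-2 + 0) = 5/(-2) = 5*(-½) = -5/2)
1/(u(92) + E(Y(K))) = 1/(-5/2 + 3) = 1/(½) = 2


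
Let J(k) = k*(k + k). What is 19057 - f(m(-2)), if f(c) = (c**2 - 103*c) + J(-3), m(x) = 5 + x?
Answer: 19339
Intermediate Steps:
J(k) = 2*k**2 (J(k) = k*(2*k) = 2*k**2)
f(c) = 18 + c**2 - 103*c (f(c) = (c**2 - 103*c) + 2*(-3)**2 = (c**2 - 103*c) + 2*9 = (c**2 - 103*c) + 18 = 18 + c**2 - 103*c)
19057 - f(m(-2)) = 19057 - (18 + (5 - 2)**2 - 103*(5 - 2)) = 19057 - (18 + 3**2 - 103*3) = 19057 - (18 + 9 - 309) = 19057 - 1*(-282) = 19057 + 282 = 19339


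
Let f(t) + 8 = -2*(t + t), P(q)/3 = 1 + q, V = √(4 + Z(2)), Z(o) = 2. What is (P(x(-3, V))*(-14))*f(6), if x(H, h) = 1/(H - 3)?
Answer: 1120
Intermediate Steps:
V = √6 (V = √(4 + 2) = √6 ≈ 2.4495)
x(H, h) = 1/(-3 + H)
P(q) = 3 + 3*q (P(q) = 3*(1 + q) = 3 + 3*q)
f(t) = -8 - 4*t (f(t) = -8 - 2*(t + t) = -8 - 4*t)
(P(x(-3, V))*(-14))*f(6) = ((3 + 3/(-3 - 3))*(-14))*(-8 - 4*6) = ((3 + 3/(-6))*(-14))*(-8 - 24) = ((3 + 3*(-⅙))*(-14))*(-32) = ((3 - ½)*(-14))*(-32) = ((5/2)*(-14))*(-32) = -35*(-32) = 1120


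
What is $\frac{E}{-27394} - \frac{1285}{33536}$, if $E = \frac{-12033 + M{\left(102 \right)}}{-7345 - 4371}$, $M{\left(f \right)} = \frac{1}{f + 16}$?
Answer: $- \frac{3044561158823}{79379452666112} \approx -0.038355$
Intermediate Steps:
$M{\left(f \right)} = \frac{1}{16 + f}$
$E = \frac{1419893}{1382488}$ ($E = \frac{-12033 + \frac{1}{16 + 102}}{-7345 - 4371} = \frac{-12033 + \frac{1}{118}}{-11716} = \left(-12033 + \frac{1}{118}\right) \left(- \frac{1}{11716}\right) = \left(- \frac{1419893}{118}\right) \left(- \frac{1}{11716}\right) = \frac{1419893}{1382488} \approx 1.0271$)
$\frac{E}{-27394} - \frac{1285}{33536} = \frac{1419893}{1382488 \left(-27394\right)} - \frac{1285}{33536} = \frac{1419893}{1382488} \left(- \frac{1}{27394}\right) - \frac{1285}{33536} = - \frac{1419893}{37871876272} - \frac{1285}{33536} = - \frac{3044561158823}{79379452666112}$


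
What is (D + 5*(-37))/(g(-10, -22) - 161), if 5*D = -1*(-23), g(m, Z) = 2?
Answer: 902/795 ≈ 1.1346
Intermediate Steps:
D = 23/5 (D = (-1*(-23))/5 = (1/5)*23 = 23/5 ≈ 4.6000)
(D + 5*(-37))/(g(-10, -22) - 161) = (23/5 + 5*(-37))/(2 - 161) = (23/5 - 185)/(-159) = -902/5*(-1/159) = 902/795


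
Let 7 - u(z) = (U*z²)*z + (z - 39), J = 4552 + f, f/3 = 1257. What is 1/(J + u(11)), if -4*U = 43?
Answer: 4/90665 ≈ 4.4118e-5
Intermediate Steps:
U = -43/4 (U = -¼*43 = -43/4 ≈ -10.750)
f = 3771 (f = 3*1257 = 3771)
J = 8323 (J = 4552 + 3771 = 8323)
u(z) = 46 - z + 43*z³/4 (u(z) = 7 - ((-43*z²/4)*z + (z - 39)) = 7 - (-43*z³/4 + (-39 + z)) = 7 - (-39 + z - 43*z³/4) = 7 + (39 - z + 43*z³/4) = 46 - z + 43*z³/4)
1/(J + u(11)) = 1/(8323 + (46 - 1*11 + (43/4)*11³)) = 1/(8323 + (46 - 11 + (43/4)*1331)) = 1/(8323 + (46 - 11 + 57233/4)) = 1/(8323 + 57373/4) = 1/(90665/4) = 4/90665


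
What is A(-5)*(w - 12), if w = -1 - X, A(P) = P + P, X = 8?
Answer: 210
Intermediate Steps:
A(P) = 2*P
w = -9 (w = -1 - 1*8 = -1 - 8 = -9)
A(-5)*(w - 12) = (2*(-5))*(-9 - 12) = -10*(-21) = 210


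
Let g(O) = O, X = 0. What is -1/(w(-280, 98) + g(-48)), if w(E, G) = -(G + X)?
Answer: 1/146 ≈ 0.0068493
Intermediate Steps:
w(E, G) = -G (w(E, G) = -(G + 0) = -G)
-1/(w(-280, 98) + g(-48)) = -1/(-1*98 - 48) = -1/(-98 - 48) = -1/(-146) = -1*(-1/146) = 1/146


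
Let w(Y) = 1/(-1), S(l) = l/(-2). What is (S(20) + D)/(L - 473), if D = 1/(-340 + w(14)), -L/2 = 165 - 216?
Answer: 3411/126511 ≈ 0.026962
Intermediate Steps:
S(l) = -l/2 (S(l) = l*(-½) = -l/2)
w(Y) = -1
L = 102 (L = -2*(165 - 216) = -2*(-51) = 102)
D = -1/341 (D = 1/(-340 - 1) = 1/(-341) = -1/341 ≈ -0.0029326)
(S(20) + D)/(L - 473) = (-½*20 - 1/341)/(102 - 473) = (-10 - 1/341)/(-371) = -3411/341*(-1/371) = 3411/126511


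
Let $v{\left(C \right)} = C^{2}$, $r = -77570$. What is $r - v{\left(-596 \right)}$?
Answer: $-432786$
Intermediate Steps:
$r - v{\left(-596 \right)} = -77570 - \left(-596\right)^{2} = -77570 - 355216 = -432786$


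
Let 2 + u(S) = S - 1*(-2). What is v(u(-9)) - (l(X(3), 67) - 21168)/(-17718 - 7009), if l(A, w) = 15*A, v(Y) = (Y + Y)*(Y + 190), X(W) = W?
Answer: -80581689/24727 ≈ -3258.9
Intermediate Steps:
u(S) = S (u(S) = -2 + (S - 1*(-2)) = -2 + (S + 2) = -2 + (2 + S) = S)
v(Y) = 2*Y*(190 + Y) (v(Y) = (2*Y)*(190 + Y) = 2*Y*(190 + Y))
v(u(-9)) - (l(X(3), 67) - 21168)/(-17718 - 7009) = 2*(-9)*(190 - 9) - (15*3 - 21168)/(-17718 - 7009) = 2*(-9)*181 - (45 - 21168)/(-24727) = -3258 - (-21123)*(-1)/24727 = -3258 - 1*21123/24727 = -3258 - 21123/24727 = -80581689/24727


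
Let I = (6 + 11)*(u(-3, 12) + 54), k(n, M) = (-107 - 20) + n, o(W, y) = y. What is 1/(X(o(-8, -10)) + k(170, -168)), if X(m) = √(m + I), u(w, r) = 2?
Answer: 43/907 - √942/907 ≈ 0.013570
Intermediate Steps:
k(n, M) = -127 + n
I = 952 (I = (6 + 11)*(2 + 54) = 17*56 = 952)
X(m) = √(952 + m) (X(m) = √(m + 952) = √(952 + m))
1/(X(o(-8, -10)) + k(170, -168)) = 1/(√(952 - 10) + (-127 + 170)) = 1/(√942 + 43) = 1/(43 + √942)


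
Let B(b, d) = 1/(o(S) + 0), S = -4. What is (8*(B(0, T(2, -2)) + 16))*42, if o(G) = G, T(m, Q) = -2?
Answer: 5292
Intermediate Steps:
B(b, d) = -1/4 (B(b, d) = 1/(-4 + 0) = 1/(-4) = -1/4)
(8*(B(0, T(2, -2)) + 16))*42 = (8*(-1/4 + 16))*42 = (8*(63/4))*42 = 126*42 = 5292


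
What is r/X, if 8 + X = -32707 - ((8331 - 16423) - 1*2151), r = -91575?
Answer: 91575/22472 ≈ 4.0751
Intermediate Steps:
X = -22472 (X = -8 + (-32707 - ((8331 - 16423) - 1*2151)) = -8 + (-32707 - (-8092 - 2151)) = -8 + (-32707 - 1*(-10243)) = -8 + (-32707 + 10243) = -8 - 22464 = -22472)
r/X = -91575/(-22472) = -91575*(-1/22472) = 91575/22472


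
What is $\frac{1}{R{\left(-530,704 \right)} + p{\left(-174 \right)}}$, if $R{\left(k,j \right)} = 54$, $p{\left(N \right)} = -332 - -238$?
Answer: $- \frac{1}{40} \approx -0.025$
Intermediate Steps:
$p{\left(N \right)} = -94$ ($p{\left(N \right)} = -332 + 238 = -94$)
$\frac{1}{R{\left(-530,704 \right)} + p{\left(-174 \right)}} = \frac{1}{54 - 94} = \frac{1}{-40} = - \frac{1}{40}$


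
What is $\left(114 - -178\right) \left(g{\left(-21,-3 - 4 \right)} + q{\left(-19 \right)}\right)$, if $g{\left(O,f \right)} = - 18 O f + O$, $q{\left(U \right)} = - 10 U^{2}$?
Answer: $-1832884$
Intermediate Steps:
$g{\left(O,f \right)} = O - 18 O f$ ($g{\left(O,f \right)} = - 18 O f + O = O - 18 O f$)
$\left(114 - -178\right) \left(g{\left(-21,-3 - 4 \right)} + q{\left(-19 \right)}\right) = \left(114 - -178\right) \left(- 21 \left(1 - 18 \left(-3 - 4\right)\right) - 10 \left(-19\right)^{2}\right) = \left(114 + 178\right) \left(- 21 \left(1 - -126\right) - 3610\right) = 292 \left(- 21 \left(1 + 126\right) - 3610\right) = 292 \left(\left(-21\right) 127 - 3610\right) = 292 \left(-2667 - 3610\right) = 292 \left(-6277\right) = -1832884$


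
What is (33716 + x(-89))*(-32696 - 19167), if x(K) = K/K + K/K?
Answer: -1748716634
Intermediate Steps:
x(K) = 2 (x(K) = 1 + 1 = 2)
(33716 + x(-89))*(-32696 - 19167) = (33716 + 2)*(-32696 - 19167) = 33718*(-51863) = -1748716634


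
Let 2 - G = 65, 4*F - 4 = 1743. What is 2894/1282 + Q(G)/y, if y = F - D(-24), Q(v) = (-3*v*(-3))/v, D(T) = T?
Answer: 2689897/1181363 ≈ 2.2769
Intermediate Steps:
F = 1747/4 (F = 1 + (¼)*1743 = 1 + 1743/4 = 1747/4 ≈ 436.75)
G = -63 (G = 2 - 1*65 = 2 - 65 = -63)
Q(v) = 9 (Q(v) = (9*v)/v = 9)
y = 1843/4 (y = 1747/4 - 1*(-24) = 1747/4 + 24 = 1843/4 ≈ 460.75)
2894/1282 + Q(G)/y = 2894/1282 + 9/(1843/4) = 2894*(1/1282) + 9*(4/1843) = 1447/641 + 36/1843 = 2689897/1181363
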